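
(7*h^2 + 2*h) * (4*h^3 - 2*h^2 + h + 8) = 28*h^5 - 6*h^4 + 3*h^3 + 58*h^2 + 16*h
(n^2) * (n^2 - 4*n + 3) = n^4 - 4*n^3 + 3*n^2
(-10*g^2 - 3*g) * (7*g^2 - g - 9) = -70*g^4 - 11*g^3 + 93*g^2 + 27*g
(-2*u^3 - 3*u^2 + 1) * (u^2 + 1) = -2*u^5 - 3*u^4 - 2*u^3 - 2*u^2 + 1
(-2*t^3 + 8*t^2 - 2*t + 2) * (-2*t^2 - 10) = 4*t^5 - 16*t^4 + 24*t^3 - 84*t^2 + 20*t - 20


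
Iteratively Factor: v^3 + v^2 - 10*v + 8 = (v - 2)*(v^2 + 3*v - 4) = (v - 2)*(v + 4)*(v - 1)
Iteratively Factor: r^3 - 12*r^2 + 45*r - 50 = (r - 5)*(r^2 - 7*r + 10) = (r - 5)*(r - 2)*(r - 5)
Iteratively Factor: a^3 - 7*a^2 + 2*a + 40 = (a - 5)*(a^2 - 2*a - 8) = (a - 5)*(a + 2)*(a - 4)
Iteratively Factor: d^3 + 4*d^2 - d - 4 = (d - 1)*(d^2 + 5*d + 4) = (d - 1)*(d + 1)*(d + 4)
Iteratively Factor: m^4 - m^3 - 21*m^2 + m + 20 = (m + 1)*(m^3 - 2*m^2 - 19*m + 20) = (m - 5)*(m + 1)*(m^2 + 3*m - 4) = (m - 5)*(m - 1)*(m + 1)*(m + 4)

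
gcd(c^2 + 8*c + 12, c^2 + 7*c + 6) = c + 6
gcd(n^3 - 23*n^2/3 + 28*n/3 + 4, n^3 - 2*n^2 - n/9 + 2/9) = n^2 - 5*n/3 - 2/3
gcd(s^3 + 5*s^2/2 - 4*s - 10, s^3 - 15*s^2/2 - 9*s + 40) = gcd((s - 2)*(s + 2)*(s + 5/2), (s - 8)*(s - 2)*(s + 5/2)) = s^2 + s/2 - 5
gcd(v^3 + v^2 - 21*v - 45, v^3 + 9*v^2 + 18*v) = v + 3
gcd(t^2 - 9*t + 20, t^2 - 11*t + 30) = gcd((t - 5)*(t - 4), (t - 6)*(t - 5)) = t - 5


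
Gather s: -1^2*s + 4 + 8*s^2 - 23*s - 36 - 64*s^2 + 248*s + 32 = -56*s^2 + 224*s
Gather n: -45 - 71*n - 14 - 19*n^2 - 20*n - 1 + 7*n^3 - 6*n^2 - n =7*n^3 - 25*n^2 - 92*n - 60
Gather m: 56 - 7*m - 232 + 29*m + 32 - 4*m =18*m - 144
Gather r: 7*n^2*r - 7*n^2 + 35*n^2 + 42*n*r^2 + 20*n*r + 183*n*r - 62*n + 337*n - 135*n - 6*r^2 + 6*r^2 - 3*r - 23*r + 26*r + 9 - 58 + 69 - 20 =28*n^2 + 42*n*r^2 + 140*n + r*(7*n^2 + 203*n)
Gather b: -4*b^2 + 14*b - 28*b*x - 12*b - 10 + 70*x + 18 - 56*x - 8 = -4*b^2 + b*(2 - 28*x) + 14*x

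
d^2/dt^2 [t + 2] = 0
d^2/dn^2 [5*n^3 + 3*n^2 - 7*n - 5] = 30*n + 6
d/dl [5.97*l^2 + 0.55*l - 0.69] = 11.94*l + 0.55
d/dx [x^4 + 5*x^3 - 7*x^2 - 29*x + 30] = 4*x^3 + 15*x^2 - 14*x - 29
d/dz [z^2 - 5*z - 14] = 2*z - 5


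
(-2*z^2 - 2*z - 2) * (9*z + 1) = -18*z^3 - 20*z^2 - 20*z - 2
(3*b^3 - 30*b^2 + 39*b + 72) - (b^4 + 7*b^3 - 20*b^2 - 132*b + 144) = -b^4 - 4*b^3 - 10*b^2 + 171*b - 72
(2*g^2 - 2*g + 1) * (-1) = -2*g^2 + 2*g - 1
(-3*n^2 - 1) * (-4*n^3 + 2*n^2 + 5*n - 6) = 12*n^5 - 6*n^4 - 11*n^3 + 16*n^2 - 5*n + 6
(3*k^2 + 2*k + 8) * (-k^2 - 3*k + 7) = -3*k^4 - 11*k^3 + 7*k^2 - 10*k + 56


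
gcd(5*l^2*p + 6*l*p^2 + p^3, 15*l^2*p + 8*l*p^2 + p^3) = 5*l*p + p^2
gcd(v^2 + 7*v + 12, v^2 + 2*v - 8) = v + 4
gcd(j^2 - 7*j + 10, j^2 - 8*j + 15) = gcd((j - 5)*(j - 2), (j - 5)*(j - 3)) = j - 5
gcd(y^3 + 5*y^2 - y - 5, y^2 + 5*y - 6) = y - 1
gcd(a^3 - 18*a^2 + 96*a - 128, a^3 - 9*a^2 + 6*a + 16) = a^2 - 10*a + 16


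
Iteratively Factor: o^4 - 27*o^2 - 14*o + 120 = (o + 4)*(o^3 - 4*o^2 - 11*o + 30) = (o - 2)*(o + 4)*(o^2 - 2*o - 15) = (o - 5)*(o - 2)*(o + 4)*(o + 3)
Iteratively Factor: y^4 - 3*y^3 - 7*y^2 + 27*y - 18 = (y - 1)*(y^3 - 2*y^2 - 9*y + 18) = (y - 3)*(y - 1)*(y^2 + y - 6) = (y - 3)*(y - 1)*(y + 3)*(y - 2)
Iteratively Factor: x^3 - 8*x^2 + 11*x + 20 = (x - 5)*(x^2 - 3*x - 4) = (x - 5)*(x - 4)*(x + 1)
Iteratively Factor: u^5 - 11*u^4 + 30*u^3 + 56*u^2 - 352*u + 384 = (u + 3)*(u^4 - 14*u^3 + 72*u^2 - 160*u + 128) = (u - 4)*(u + 3)*(u^3 - 10*u^2 + 32*u - 32) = (u - 4)*(u - 2)*(u + 3)*(u^2 - 8*u + 16) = (u - 4)^2*(u - 2)*(u + 3)*(u - 4)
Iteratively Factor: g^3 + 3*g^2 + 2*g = (g + 2)*(g^2 + g) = g*(g + 2)*(g + 1)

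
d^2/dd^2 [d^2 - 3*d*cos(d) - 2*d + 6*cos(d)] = 3*d*cos(d) - 6*sqrt(2)*cos(d + pi/4) + 2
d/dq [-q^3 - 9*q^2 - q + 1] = -3*q^2 - 18*q - 1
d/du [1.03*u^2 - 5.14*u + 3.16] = 2.06*u - 5.14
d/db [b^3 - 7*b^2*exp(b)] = b*(-7*b*exp(b) + 3*b - 14*exp(b))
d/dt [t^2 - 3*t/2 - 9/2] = 2*t - 3/2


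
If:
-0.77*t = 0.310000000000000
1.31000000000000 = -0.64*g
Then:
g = -2.05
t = -0.40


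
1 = 1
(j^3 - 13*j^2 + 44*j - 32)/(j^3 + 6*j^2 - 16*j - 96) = (j^2 - 9*j + 8)/(j^2 + 10*j + 24)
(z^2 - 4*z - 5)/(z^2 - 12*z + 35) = (z + 1)/(z - 7)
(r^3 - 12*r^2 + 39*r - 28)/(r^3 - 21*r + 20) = (r - 7)/(r + 5)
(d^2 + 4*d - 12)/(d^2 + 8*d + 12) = (d - 2)/(d + 2)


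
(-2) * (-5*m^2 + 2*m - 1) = 10*m^2 - 4*m + 2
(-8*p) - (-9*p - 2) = p + 2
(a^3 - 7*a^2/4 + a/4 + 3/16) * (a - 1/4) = a^4 - 2*a^3 + 11*a^2/16 + a/8 - 3/64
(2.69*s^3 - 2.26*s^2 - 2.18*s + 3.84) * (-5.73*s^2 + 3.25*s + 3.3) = -15.4137*s^5 + 21.6923*s^4 + 14.0234*s^3 - 36.5462*s^2 + 5.286*s + 12.672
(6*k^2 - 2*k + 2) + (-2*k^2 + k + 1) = 4*k^2 - k + 3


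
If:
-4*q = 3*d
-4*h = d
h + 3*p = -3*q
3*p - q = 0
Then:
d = 0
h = 0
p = 0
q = 0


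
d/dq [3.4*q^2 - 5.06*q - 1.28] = 6.8*q - 5.06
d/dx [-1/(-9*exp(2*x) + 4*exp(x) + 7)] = (4 - 18*exp(x))*exp(x)/(-9*exp(2*x) + 4*exp(x) + 7)^2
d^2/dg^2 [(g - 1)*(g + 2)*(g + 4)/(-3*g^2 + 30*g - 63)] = 2*(-131*g^3 + 969*g^2 - 1437*g - 1993)/(3*(g^6 - 30*g^5 + 363*g^4 - 2260*g^3 + 7623*g^2 - 13230*g + 9261))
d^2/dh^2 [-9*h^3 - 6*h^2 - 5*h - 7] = -54*h - 12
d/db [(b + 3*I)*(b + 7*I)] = 2*b + 10*I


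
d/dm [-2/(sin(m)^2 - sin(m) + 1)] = 2*(2*sin(m) - 1)*cos(m)/(sin(m)^2 - sin(m) + 1)^2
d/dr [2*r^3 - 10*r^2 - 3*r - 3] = 6*r^2 - 20*r - 3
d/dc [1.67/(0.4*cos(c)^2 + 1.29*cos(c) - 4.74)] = (1.336*cos(c) + 2.1543)*sin(c)/(0.4*cos(c)^2 + 1.29*cos(c) - 4.74)^2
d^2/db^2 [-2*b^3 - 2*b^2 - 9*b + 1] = -12*b - 4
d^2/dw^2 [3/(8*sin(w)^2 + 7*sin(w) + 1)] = 3*(-256*sin(w)^4 - 168*sin(w)^3 + 367*sin(w)^2 + 343*sin(w) + 82)/(8*sin(w)^2 + 7*sin(w) + 1)^3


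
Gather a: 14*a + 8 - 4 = 14*a + 4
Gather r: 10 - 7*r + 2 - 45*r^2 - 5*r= -45*r^2 - 12*r + 12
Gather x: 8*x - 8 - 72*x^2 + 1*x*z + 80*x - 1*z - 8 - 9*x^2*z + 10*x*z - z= x^2*(-9*z - 72) + x*(11*z + 88) - 2*z - 16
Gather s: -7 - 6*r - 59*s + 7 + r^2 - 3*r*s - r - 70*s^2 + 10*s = r^2 - 7*r - 70*s^2 + s*(-3*r - 49)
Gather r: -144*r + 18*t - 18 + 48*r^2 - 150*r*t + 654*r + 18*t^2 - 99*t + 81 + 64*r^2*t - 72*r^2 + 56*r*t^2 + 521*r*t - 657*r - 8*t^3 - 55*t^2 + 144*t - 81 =r^2*(64*t - 24) + r*(56*t^2 + 371*t - 147) - 8*t^3 - 37*t^2 + 63*t - 18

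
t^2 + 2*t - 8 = (t - 2)*(t + 4)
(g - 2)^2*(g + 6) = g^3 + 2*g^2 - 20*g + 24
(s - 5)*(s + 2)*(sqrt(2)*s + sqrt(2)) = sqrt(2)*s^3 - 2*sqrt(2)*s^2 - 13*sqrt(2)*s - 10*sqrt(2)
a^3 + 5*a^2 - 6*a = a*(a - 1)*(a + 6)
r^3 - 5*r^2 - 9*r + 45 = (r - 5)*(r - 3)*(r + 3)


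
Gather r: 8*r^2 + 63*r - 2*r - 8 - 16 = 8*r^2 + 61*r - 24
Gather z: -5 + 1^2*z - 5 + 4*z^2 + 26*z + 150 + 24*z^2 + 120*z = 28*z^2 + 147*z + 140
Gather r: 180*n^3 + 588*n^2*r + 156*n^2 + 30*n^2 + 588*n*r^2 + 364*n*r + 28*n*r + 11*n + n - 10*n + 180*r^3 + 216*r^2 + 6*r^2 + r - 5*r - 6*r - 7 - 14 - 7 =180*n^3 + 186*n^2 + 2*n + 180*r^3 + r^2*(588*n + 222) + r*(588*n^2 + 392*n - 10) - 28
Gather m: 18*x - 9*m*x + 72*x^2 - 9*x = -9*m*x + 72*x^2 + 9*x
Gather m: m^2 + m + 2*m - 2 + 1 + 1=m^2 + 3*m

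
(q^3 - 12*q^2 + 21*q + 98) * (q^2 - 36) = q^5 - 12*q^4 - 15*q^3 + 530*q^2 - 756*q - 3528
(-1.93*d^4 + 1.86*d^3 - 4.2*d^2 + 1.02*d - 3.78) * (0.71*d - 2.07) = -1.3703*d^5 + 5.3157*d^4 - 6.8322*d^3 + 9.4182*d^2 - 4.7952*d + 7.8246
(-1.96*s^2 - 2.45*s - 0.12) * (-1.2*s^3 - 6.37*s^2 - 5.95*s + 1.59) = 2.352*s^5 + 15.4252*s^4 + 27.4125*s^3 + 12.2255*s^2 - 3.1815*s - 0.1908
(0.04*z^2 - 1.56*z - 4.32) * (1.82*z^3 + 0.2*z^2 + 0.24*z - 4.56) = 0.0728*z^5 - 2.8312*z^4 - 8.1648*z^3 - 1.4208*z^2 + 6.0768*z + 19.6992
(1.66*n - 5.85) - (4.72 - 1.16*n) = 2.82*n - 10.57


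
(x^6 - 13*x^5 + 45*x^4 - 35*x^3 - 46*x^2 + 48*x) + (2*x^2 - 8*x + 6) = x^6 - 13*x^5 + 45*x^4 - 35*x^3 - 44*x^2 + 40*x + 6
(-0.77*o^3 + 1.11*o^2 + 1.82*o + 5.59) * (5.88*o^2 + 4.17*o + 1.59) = -4.5276*o^5 + 3.3159*o^4 + 14.106*o^3 + 42.2235*o^2 + 26.2041*o + 8.8881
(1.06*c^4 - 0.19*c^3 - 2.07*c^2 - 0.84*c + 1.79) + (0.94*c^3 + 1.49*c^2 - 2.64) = 1.06*c^4 + 0.75*c^3 - 0.58*c^2 - 0.84*c - 0.85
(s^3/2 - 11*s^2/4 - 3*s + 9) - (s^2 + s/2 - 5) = s^3/2 - 15*s^2/4 - 7*s/2 + 14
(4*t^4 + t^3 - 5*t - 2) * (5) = 20*t^4 + 5*t^3 - 25*t - 10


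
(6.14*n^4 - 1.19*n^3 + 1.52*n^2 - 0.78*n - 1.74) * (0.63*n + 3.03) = 3.8682*n^5 + 17.8545*n^4 - 2.6481*n^3 + 4.1142*n^2 - 3.4596*n - 5.2722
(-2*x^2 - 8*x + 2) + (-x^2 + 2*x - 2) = -3*x^2 - 6*x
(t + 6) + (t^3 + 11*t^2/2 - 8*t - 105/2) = t^3 + 11*t^2/2 - 7*t - 93/2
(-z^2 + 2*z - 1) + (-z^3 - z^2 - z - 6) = -z^3 - 2*z^2 + z - 7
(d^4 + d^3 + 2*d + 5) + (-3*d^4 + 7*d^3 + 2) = -2*d^4 + 8*d^3 + 2*d + 7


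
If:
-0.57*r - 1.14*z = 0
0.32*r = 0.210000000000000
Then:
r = 0.66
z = -0.33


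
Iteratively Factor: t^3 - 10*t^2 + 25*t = (t)*(t^2 - 10*t + 25) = t*(t - 5)*(t - 5)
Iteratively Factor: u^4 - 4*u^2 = (u)*(u^3 - 4*u) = u*(u - 2)*(u^2 + 2*u) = u^2*(u - 2)*(u + 2)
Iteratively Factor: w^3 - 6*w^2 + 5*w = (w)*(w^2 - 6*w + 5) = w*(w - 1)*(w - 5)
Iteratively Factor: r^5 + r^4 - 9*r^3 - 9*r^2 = (r + 1)*(r^4 - 9*r^2) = r*(r + 1)*(r^3 - 9*r) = r*(r - 3)*(r + 1)*(r^2 + 3*r) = r*(r - 3)*(r + 1)*(r + 3)*(r)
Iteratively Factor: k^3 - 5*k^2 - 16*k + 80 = (k - 5)*(k^2 - 16) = (k - 5)*(k - 4)*(k + 4)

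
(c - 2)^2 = c^2 - 4*c + 4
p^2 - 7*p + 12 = (p - 4)*(p - 3)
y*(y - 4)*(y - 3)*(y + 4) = y^4 - 3*y^3 - 16*y^2 + 48*y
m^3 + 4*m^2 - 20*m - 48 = (m - 4)*(m + 2)*(m + 6)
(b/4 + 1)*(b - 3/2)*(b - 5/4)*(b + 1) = b^4/4 + 9*b^3/16 - 63*b^2/32 - 13*b/32 + 15/8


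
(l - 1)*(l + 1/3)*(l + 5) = l^3 + 13*l^2/3 - 11*l/3 - 5/3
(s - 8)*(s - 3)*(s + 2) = s^3 - 9*s^2 + 2*s + 48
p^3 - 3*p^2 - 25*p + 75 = (p - 5)*(p - 3)*(p + 5)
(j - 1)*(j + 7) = j^2 + 6*j - 7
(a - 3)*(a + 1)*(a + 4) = a^3 + 2*a^2 - 11*a - 12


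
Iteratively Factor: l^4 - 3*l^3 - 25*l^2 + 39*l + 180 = (l + 3)*(l^3 - 6*l^2 - 7*l + 60) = (l + 3)^2*(l^2 - 9*l + 20) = (l - 4)*(l + 3)^2*(l - 5)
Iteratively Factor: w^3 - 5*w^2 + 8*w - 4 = (w - 2)*(w^2 - 3*w + 2) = (w - 2)^2*(w - 1)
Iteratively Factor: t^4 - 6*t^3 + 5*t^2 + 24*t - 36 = (t - 3)*(t^3 - 3*t^2 - 4*t + 12) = (t - 3)*(t + 2)*(t^2 - 5*t + 6) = (t - 3)*(t - 2)*(t + 2)*(t - 3)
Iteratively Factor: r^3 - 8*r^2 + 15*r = (r - 5)*(r^2 - 3*r) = (r - 5)*(r - 3)*(r)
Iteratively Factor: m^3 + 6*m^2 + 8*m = (m)*(m^2 + 6*m + 8) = m*(m + 4)*(m + 2)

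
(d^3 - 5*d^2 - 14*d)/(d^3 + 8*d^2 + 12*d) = (d - 7)/(d + 6)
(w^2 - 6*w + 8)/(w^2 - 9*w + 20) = (w - 2)/(w - 5)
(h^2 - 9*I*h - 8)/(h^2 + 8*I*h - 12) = (h^2 - 9*I*h - 8)/(h^2 + 8*I*h - 12)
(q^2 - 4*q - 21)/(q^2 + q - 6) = (q - 7)/(q - 2)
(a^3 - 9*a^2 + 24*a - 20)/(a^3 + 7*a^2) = (a^3 - 9*a^2 + 24*a - 20)/(a^2*(a + 7))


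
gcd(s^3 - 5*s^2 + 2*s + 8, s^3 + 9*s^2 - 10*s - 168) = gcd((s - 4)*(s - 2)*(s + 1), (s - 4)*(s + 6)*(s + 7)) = s - 4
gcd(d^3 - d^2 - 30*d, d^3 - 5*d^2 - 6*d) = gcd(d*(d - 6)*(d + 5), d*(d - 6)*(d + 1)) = d^2 - 6*d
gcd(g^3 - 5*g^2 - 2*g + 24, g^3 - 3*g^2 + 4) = 1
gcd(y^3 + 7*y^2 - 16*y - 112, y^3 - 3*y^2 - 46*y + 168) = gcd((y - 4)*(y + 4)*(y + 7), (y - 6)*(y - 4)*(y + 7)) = y^2 + 3*y - 28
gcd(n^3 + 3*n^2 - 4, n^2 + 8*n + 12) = n + 2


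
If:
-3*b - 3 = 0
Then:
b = -1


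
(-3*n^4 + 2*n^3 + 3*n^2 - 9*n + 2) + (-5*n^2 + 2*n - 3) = -3*n^4 + 2*n^3 - 2*n^2 - 7*n - 1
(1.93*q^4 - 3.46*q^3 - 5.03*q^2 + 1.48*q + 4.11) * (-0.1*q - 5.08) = -0.193*q^5 - 9.4584*q^4 + 18.0798*q^3 + 25.4044*q^2 - 7.9294*q - 20.8788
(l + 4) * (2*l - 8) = 2*l^2 - 32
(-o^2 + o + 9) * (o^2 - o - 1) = -o^4 + 2*o^3 + 9*o^2 - 10*o - 9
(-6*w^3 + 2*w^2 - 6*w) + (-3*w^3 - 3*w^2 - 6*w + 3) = -9*w^3 - w^2 - 12*w + 3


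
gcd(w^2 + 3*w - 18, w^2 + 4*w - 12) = w + 6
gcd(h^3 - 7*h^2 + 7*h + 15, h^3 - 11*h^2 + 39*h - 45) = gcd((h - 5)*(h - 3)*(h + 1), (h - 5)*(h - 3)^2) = h^2 - 8*h + 15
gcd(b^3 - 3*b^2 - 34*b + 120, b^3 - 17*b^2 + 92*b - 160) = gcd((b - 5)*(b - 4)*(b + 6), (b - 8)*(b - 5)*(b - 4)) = b^2 - 9*b + 20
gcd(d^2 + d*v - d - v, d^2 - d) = d - 1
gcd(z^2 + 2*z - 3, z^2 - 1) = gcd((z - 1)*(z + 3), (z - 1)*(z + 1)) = z - 1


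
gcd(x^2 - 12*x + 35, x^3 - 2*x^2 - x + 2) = 1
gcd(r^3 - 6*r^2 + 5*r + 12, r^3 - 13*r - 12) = r^2 - 3*r - 4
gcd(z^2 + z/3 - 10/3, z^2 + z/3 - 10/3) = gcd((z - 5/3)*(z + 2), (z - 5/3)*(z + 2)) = z^2 + z/3 - 10/3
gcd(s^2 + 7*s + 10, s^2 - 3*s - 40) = s + 5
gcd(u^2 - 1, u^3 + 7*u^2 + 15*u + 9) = u + 1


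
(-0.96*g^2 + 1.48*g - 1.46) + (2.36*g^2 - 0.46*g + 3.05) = 1.4*g^2 + 1.02*g + 1.59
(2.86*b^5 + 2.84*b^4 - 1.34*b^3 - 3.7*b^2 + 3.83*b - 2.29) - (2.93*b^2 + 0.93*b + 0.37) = 2.86*b^5 + 2.84*b^4 - 1.34*b^3 - 6.63*b^2 + 2.9*b - 2.66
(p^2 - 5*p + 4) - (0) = p^2 - 5*p + 4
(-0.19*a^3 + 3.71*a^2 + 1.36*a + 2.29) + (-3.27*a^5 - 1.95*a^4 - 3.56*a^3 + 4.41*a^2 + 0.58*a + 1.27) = -3.27*a^5 - 1.95*a^4 - 3.75*a^3 + 8.12*a^2 + 1.94*a + 3.56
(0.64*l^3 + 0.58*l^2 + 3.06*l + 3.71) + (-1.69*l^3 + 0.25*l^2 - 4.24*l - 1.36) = -1.05*l^3 + 0.83*l^2 - 1.18*l + 2.35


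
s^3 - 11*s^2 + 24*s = s*(s - 8)*(s - 3)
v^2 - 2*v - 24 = (v - 6)*(v + 4)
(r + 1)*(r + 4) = r^2 + 5*r + 4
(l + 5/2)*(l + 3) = l^2 + 11*l/2 + 15/2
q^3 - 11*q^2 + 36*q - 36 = (q - 6)*(q - 3)*(q - 2)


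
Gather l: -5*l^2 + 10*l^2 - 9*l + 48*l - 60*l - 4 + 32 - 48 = 5*l^2 - 21*l - 20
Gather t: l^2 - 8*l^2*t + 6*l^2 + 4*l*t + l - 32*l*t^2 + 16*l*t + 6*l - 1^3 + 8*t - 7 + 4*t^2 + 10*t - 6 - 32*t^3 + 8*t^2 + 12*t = 7*l^2 + 7*l - 32*t^3 + t^2*(12 - 32*l) + t*(-8*l^2 + 20*l + 30) - 14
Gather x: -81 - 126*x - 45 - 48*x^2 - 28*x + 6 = -48*x^2 - 154*x - 120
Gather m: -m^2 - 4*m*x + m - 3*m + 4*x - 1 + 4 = -m^2 + m*(-4*x - 2) + 4*x + 3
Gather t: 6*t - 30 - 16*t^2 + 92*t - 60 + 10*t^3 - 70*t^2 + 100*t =10*t^3 - 86*t^2 + 198*t - 90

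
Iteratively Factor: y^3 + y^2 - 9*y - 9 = (y - 3)*(y^2 + 4*y + 3) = (y - 3)*(y + 1)*(y + 3)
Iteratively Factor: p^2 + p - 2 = (p - 1)*(p + 2)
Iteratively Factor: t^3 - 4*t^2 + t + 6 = (t - 3)*(t^2 - t - 2) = (t - 3)*(t - 2)*(t + 1)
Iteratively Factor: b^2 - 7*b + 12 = (b - 3)*(b - 4)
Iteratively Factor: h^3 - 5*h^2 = (h - 5)*(h^2) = h*(h - 5)*(h)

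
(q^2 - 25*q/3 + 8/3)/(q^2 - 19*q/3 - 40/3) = (3*q - 1)/(3*q + 5)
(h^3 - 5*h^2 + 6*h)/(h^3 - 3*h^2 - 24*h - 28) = h*(-h^2 + 5*h - 6)/(-h^3 + 3*h^2 + 24*h + 28)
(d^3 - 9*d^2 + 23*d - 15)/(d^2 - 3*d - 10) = (d^2 - 4*d + 3)/(d + 2)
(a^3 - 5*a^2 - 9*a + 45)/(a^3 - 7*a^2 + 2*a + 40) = (a^2 - 9)/(a^2 - 2*a - 8)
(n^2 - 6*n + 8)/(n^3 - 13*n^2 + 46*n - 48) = (n - 4)/(n^2 - 11*n + 24)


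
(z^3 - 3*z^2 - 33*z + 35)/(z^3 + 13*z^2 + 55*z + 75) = (z^2 - 8*z + 7)/(z^2 + 8*z + 15)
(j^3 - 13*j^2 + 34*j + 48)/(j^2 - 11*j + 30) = (j^2 - 7*j - 8)/(j - 5)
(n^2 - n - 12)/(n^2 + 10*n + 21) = (n - 4)/(n + 7)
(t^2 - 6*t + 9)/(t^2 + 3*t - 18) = (t - 3)/(t + 6)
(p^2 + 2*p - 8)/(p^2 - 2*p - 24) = (p - 2)/(p - 6)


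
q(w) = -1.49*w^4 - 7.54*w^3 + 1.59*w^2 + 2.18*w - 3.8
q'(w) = -5.96*w^3 - 22.62*w^2 + 3.18*w + 2.18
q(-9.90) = -6866.37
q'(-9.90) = 3536.69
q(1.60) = -36.89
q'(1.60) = -75.05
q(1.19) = -14.65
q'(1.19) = -36.11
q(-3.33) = 101.78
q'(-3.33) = -39.16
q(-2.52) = 61.38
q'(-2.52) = -54.10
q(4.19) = -980.64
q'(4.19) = -820.03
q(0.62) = -3.85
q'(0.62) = -5.96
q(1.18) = -14.29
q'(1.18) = -35.36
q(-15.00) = -49662.50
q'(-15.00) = 14979.98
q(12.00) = -43674.44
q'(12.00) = -13515.82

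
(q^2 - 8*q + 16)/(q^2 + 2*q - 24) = (q - 4)/(q + 6)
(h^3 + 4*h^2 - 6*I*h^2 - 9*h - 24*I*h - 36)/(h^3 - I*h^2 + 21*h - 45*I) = (h + 4)/(h + 5*I)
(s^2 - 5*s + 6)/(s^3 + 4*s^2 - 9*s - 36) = (s - 2)/(s^2 + 7*s + 12)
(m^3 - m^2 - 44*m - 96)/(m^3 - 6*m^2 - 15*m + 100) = (m^2 - 5*m - 24)/(m^2 - 10*m + 25)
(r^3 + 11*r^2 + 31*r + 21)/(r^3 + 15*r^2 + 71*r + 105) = (r + 1)/(r + 5)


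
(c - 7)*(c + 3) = c^2 - 4*c - 21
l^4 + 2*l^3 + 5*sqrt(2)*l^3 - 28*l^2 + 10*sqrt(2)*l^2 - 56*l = l*(l + 2)*(l - 2*sqrt(2))*(l + 7*sqrt(2))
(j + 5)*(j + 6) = j^2 + 11*j + 30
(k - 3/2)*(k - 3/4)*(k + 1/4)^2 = k^4 - 7*k^3/4 + k^2/16 + 27*k/64 + 9/128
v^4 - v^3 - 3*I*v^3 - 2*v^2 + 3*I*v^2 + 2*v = v*(v - 1)*(v - 2*I)*(v - I)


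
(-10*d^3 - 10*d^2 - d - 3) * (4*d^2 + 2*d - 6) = -40*d^5 - 60*d^4 + 36*d^3 + 46*d^2 + 18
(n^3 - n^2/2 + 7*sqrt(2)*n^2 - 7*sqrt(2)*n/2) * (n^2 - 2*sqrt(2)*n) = n^5 - n^4/2 + 5*sqrt(2)*n^4 - 28*n^3 - 5*sqrt(2)*n^3/2 + 14*n^2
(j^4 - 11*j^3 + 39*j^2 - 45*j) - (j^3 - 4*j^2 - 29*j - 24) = j^4 - 12*j^3 + 43*j^2 - 16*j + 24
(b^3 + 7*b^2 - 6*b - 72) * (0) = 0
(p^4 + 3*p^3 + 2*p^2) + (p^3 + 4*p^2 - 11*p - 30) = p^4 + 4*p^3 + 6*p^2 - 11*p - 30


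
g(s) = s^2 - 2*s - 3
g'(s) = 2*s - 2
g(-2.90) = 11.21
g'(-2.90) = -7.80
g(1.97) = -3.06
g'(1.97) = 1.94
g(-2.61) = 9.03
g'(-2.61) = -7.22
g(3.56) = 2.55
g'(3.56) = 5.12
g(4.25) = 6.56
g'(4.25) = 6.50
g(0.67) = -3.89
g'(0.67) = -0.66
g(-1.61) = 2.81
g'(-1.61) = -5.22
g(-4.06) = 21.60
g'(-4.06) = -10.12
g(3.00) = 0.00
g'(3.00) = 4.00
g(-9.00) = 96.00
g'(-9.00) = -20.00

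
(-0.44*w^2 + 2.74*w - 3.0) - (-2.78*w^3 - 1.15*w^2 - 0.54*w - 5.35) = 2.78*w^3 + 0.71*w^2 + 3.28*w + 2.35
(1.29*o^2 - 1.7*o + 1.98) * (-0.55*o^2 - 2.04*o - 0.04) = -0.7095*o^4 - 1.6966*o^3 + 2.3274*o^2 - 3.9712*o - 0.0792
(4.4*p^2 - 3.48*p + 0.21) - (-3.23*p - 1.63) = 4.4*p^2 - 0.25*p + 1.84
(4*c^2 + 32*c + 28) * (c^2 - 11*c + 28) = 4*c^4 - 12*c^3 - 212*c^2 + 588*c + 784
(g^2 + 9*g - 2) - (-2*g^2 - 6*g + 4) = 3*g^2 + 15*g - 6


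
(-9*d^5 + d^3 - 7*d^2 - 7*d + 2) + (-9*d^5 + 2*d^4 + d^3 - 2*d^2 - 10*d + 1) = -18*d^5 + 2*d^4 + 2*d^3 - 9*d^2 - 17*d + 3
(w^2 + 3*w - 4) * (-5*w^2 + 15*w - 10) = -5*w^4 + 55*w^2 - 90*w + 40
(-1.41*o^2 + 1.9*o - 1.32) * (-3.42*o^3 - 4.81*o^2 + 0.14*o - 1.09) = 4.8222*o^5 + 0.2841*o^4 - 4.822*o^3 + 8.1521*o^2 - 2.2558*o + 1.4388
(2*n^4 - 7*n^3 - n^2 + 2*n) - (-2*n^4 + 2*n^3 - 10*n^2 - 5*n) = 4*n^4 - 9*n^3 + 9*n^2 + 7*n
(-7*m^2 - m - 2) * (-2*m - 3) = 14*m^3 + 23*m^2 + 7*m + 6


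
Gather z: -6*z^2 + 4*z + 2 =-6*z^2 + 4*z + 2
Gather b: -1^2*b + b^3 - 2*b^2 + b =b^3 - 2*b^2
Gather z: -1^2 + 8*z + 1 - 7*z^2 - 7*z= -7*z^2 + z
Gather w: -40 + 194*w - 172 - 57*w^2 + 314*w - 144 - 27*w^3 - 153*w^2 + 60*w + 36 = -27*w^3 - 210*w^2 + 568*w - 320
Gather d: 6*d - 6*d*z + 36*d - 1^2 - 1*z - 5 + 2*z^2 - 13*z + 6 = d*(42 - 6*z) + 2*z^2 - 14*z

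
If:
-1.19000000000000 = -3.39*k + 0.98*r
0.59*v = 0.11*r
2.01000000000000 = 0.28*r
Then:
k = 2.43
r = 7.18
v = 1.34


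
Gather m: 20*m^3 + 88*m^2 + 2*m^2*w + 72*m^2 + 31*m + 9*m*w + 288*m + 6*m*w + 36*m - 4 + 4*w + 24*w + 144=20*m^3 + m^2*(2*w + 160) + m*(15*w + 355) + 28*w + 140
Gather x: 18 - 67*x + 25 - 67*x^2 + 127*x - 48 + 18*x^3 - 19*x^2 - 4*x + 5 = 18*x^3 - 86*x^2 + 56*x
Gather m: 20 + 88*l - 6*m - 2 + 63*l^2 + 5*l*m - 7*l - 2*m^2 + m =63*l^2 + 81*l - 2*m^2 + m*(5*l - 5) + 18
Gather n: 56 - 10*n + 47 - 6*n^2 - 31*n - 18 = -6*n^2 - 41*n + 85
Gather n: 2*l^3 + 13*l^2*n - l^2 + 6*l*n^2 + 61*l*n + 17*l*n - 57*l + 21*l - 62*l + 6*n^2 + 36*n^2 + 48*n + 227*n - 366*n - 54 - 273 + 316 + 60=2*l^3 - l^2 - 98*l + n^2*(6*l + 42) + n*(13*l^2 + 78*l - 91) + 49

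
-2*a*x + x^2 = x*(-2*a + x)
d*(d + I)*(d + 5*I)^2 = d^4 + 11*I*d^3 - 35*d^2 - 25*I*d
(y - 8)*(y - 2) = y^2 - 10*y + 16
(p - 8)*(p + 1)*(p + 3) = p^3 - 4*p^2 - 29*p - 24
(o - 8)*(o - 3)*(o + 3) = o^3 - 8*o^2 - 9*o + 72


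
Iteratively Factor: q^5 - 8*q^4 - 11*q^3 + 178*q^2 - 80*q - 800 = (q + 2)*(q^4 - 10*q^3 + 9*q^2 + 160*q - 400) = (q - 5)*(q + 2)*(q^3 - 5*q^2 - 16*q + 80) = (q - 5)*(q + 2)*(q + 4)*(q^2 - 9*q + 20) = (q - 5)*(q - 4)*(q + 2)*(q + 4)*(q - 5)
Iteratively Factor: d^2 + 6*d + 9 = (d + 3)*(d + 3)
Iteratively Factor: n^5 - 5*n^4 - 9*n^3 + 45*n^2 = (n)*(n^4 - 5*n^3 - 9*n^2 + 45*n) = n*(n - 5)*(n^3 - 9*n) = n*(n - 5)*(n - 3)*(n^2 + 3*n) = n^2*(n - 5)*(n - 3)*(n + 3)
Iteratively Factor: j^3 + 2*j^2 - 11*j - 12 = (j + 4)*(j^2 - 2*j - 3) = (j - 3)*(j + 4)*(j + 1)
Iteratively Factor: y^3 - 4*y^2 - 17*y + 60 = (y - 3)*(y^2 - y - 20) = (y - 5)*(y - 3)*(y + 4)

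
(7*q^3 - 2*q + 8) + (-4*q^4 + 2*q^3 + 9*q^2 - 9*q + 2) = -4*q^4 + 9*q^3 + 9*q^2 - 11*q + 10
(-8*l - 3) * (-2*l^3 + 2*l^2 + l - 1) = 16*l^4 - 10*l^3 - 14*l^2 + 5*l + 3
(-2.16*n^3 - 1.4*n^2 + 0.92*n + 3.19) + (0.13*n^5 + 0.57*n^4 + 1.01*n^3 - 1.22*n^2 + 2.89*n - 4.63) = 0.13*n^5 + 0.57*n^4 - 1.15*n^3 - 2.62*n^2 + 3.81*n - 1.44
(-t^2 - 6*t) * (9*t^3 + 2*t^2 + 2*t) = -9*t^5 - 56*t^4 - 14*t^3 - 12*t^2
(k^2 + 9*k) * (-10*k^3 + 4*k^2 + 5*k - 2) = -10*k^5 - 86*k^4 + 41*k^3 + 43*k^2 - 18*k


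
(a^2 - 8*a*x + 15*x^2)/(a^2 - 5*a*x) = (a - 3*x)/a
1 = 1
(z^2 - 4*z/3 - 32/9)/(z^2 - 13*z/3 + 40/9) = (3*z + 4)/(3*z - 5)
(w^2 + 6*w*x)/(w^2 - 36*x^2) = w/(w - 6*x)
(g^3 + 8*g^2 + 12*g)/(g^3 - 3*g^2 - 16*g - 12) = g*(g + 6)/(g^2 - 5*g - 6)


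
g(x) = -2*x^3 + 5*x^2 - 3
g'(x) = -6*x^2 + 10*x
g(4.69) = -99.34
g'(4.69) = -85.08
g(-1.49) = 14.72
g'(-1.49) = -28.22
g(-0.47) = -1.69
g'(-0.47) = -6.03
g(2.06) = 0.73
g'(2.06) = -4.86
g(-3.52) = 146.18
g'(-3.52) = -109.54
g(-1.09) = 5.53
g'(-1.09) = -18.03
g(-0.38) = -2.17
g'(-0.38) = -4.67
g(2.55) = -3.65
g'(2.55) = -13.52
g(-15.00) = 7872.00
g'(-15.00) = -1500.00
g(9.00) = -1056.00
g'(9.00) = -396.00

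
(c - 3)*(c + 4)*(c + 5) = c^3 + 6*c^2 - 7*c - 60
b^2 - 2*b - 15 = (b - 5)*(b + 3)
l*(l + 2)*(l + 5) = l^3 + 7*l^2 + 10*l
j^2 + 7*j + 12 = (j + 3)*(j + 4)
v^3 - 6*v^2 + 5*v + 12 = (v - 4)*(v - 3)*(v + 1)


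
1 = 1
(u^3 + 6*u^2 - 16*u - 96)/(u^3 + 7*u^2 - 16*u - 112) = (u + 6)/(u + 7)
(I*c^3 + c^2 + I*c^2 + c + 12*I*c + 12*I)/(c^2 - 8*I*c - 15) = (I*c^3 + c^2*(1 + I) + c*(1 + 12*I) + 12*I)/(c^2 - 8*I*c - 15)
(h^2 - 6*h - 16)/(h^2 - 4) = (h - 8)/(h - 2)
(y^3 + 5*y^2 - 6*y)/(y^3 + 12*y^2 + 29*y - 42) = y/(y + 7)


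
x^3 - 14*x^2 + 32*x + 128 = (x - 8)^2*(x + 2)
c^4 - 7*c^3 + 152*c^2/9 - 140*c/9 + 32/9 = (c - 8/3)*(c - 2)^2*(c - 1/3)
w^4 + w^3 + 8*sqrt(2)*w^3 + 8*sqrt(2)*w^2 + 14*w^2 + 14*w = w*(w + 1)*(w + sqrt(2))*(w + 7*sqrt(2))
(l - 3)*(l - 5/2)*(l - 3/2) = l^3 - 7*l^2 + 63*l/4 - 45/4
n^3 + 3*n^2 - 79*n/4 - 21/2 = (n - 7/2)*(n + 1/2)*(n + 6)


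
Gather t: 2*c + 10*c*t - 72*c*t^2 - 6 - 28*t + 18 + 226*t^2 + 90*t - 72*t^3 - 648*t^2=2*c - 72*t^3 + t^2*(-72*c - 422) + t*(10*c + 62) + 12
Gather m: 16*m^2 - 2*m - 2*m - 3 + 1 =16*m^2 - 4*m - 2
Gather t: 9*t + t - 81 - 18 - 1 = 10*t - 100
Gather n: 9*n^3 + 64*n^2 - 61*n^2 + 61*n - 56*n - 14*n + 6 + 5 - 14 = 9*n^3 + 3*n^2 - 9*n - 3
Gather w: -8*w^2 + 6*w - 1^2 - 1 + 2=-8*w^2 + 6*w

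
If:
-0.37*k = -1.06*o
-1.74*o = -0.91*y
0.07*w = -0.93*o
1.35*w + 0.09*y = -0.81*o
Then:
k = 0.00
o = 0.00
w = 0.00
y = 0.00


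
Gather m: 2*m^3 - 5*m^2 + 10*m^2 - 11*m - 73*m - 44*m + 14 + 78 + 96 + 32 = 2*m^3 + 5*m^2 - 128*m + 220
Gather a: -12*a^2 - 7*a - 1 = -12*a^2 - 7*a - 1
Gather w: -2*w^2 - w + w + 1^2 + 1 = 2 - 2*w^2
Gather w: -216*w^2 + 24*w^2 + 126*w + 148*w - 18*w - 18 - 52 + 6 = -192*w^2 + 256*w - 64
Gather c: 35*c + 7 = 35*c + 7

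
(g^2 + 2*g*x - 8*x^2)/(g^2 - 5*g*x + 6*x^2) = (-g - 4*x)/(-g + 3*x)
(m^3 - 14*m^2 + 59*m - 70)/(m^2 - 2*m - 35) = (m^2 - 7*m + 10)/(m + 5)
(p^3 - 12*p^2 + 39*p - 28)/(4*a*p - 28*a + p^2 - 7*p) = (p^2 - 5*p + 4)/(4*a + p)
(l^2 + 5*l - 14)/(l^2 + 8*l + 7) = (l - 2)/(l + 1)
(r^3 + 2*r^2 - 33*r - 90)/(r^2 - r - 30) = r + 3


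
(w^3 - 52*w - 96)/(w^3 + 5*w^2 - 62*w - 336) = (w + 2)/(w + 7)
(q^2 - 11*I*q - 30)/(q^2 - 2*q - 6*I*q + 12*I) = (q - 5*I)/(q - 2)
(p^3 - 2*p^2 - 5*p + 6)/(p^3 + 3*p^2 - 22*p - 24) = (p^3 - 2*p^2 - 5*p + 6)/(p^3 + 3*p^2 - 22*p - 24)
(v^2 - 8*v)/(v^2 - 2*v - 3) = v*(8 - v)/(-v^2 + 2*v + 3)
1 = 1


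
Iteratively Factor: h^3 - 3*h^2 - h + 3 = (h + 1)*(h^2 - 4*h + 3) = (h - 1)*(h + 1)*(h - 3)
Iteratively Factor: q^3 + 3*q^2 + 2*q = (q + 1)*(q^2 + 2*q) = (q + 1)*(q + 2)*(q)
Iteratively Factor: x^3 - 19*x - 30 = (x + 2)*(x^2 - 2*x - 15) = (x - 5)*(x + 2)*(x + 3)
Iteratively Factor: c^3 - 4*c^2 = (c)*(c^2 - 4*c) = c^2*(c - 4)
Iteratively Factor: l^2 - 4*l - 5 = (l + 1)*(l - 5)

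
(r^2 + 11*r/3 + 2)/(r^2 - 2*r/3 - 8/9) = 3*(r + 3)/(3*r - 4)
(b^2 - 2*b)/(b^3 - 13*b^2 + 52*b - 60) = b/(b^2 - 11*b + 30)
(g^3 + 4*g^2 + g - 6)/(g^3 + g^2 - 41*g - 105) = (g^2 + g - 2)/(g^2 - 2*g - 35)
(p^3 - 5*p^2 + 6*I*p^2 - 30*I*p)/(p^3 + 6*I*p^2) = (p - 5)/p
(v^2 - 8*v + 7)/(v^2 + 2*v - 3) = (v - 7)/(v + 3)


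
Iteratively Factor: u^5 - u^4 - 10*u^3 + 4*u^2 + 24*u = (u + 2)*(u^4 - 3*u^3 - 4*u^2 + 12*u) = u*(u + 2)*(u^3 - 3*u^2 - 4*u + 12) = u*(u + 2)^2*(u^2 - 5*u + 6) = u*(u - 2)*(u + 2)^2*(u - 3)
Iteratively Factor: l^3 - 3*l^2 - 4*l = (l + 1)*(l^2 - 4*l) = l*(l + 1)*(l - 4)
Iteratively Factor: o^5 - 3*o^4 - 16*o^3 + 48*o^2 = (o)*(o^4 - 3*o^3 - 16*o^2 + 48*o) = o*(o + 4)*(o^3 - 7*o^2 + 12*o) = o*(o - 3)*(o + 4)*(o^2 - 4*o) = o^2*(o - 3)*(o + 4)*(o - 4)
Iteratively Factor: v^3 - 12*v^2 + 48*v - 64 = (v - 4)*(v^2 - 8*v + 16) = (v - 4)^2*(v - 4)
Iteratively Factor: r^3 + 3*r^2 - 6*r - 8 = (r + 1)*(r^2 + 2*r - 8) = (r - 2)*(r + 1)*(r + 4)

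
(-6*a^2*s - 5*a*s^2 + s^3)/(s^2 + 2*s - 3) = s*(-6*a^2 - 5*a*s + s^2)/(s^2 + 2*s - 3)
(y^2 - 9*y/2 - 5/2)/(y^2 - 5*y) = (y + 1/2)/y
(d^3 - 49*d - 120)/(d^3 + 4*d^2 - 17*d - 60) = (d - 8)/(d - 4)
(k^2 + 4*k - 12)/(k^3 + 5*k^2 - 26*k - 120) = (k - 2)/(k^2 - k - 20)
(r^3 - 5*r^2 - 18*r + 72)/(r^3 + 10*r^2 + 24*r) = (r^2 - 9*r + 18)/(r*(r + 6))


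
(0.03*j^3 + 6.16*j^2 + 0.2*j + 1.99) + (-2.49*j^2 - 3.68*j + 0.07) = 0.03*j^3 + 3.67*j^2 - 3.48*j + 2.06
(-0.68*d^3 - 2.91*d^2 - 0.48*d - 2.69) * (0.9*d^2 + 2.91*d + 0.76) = -0.612*d^5 - 4.5978*d^4 - 9.4169*d^3 - 6.0294*d^2 - 8.1927*d - 2.0444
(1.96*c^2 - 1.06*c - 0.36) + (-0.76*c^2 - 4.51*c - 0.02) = 1.2*c^2 - 5.57*c - 0.38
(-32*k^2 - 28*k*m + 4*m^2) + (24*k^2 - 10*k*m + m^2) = -8*k^2 - 38*k*m + 5*m^2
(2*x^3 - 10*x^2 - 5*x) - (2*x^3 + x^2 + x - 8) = -11*x^2 - 6*x + 8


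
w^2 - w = w*(w - 1)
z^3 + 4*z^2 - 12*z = z*(z - 2)*(z + 6)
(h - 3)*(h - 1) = h^2 - 4*h + 3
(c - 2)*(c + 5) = c^2 + 3*c - 10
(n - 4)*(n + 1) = n^2 - 3*n - 4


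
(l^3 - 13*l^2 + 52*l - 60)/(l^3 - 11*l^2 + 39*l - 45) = (l^2 - 8*l + 12)/(l^2 - 6*l + 9)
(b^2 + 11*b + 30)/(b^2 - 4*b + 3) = (b^2 + 11*b + 30)/(b^2 - 4*b + 3)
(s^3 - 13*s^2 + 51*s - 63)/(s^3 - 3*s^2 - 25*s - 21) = (s^2 - 6*s + 9)/(s^2 + 4*s + 3)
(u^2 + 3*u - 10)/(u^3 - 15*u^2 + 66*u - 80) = (u + 5)/(u^2 - 13*u + 40)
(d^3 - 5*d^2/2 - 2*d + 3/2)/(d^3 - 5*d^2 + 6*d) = (2*d^2 + d - 1)/(2*d*(d - 2))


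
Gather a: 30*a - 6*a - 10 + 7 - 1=24*a - 4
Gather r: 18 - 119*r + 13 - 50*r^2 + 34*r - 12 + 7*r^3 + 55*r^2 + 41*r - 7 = 7*r^3 + 5*r^2 - 44*r + 12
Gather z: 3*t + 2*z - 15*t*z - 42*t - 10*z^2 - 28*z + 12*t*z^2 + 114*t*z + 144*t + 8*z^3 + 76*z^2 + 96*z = 105*t + 8*z^3 + z^2*(12*t + 66) + z*(99*t + 70)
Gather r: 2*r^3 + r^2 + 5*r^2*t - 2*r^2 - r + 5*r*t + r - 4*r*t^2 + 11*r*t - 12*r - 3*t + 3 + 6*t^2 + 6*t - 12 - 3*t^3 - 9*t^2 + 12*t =2*r^3 + r^2*(5*t - 1) + r*(-4*t^2 + 16*t - 12) - 3*t^3 - 3*t^2 + 15*t - 9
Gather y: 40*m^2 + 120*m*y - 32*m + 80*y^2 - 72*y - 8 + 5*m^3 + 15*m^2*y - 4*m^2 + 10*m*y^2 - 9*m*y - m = 5*m^3 + 36*m^2 - 33*m + y^2*(10*m + 80) + y*(15*m^2 + 111*m - 72) - 8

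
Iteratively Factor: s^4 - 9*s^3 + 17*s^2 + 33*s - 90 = (s - 5)*(s^3 - 4*s^2 - 3*s + 18) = (s - 5)*(s + 2)*(s^2 - 6*s + 9) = (s - 5)*(s - 3)*(s + 2)*(s - 3)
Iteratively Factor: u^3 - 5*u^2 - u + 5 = (u + 1)*(u^2 - 6*u + 5) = (u - 1)*(u + 1)*(u - 5)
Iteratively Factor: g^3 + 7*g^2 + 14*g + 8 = (g + 2)*(g^2 + 5*g + 4) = (g + 1)*(g + 2)*(g + 4)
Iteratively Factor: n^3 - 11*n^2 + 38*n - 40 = (n - 4)*(n^2 - 7*n + 10) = (n - 5)*(n - 4)*(n - 2)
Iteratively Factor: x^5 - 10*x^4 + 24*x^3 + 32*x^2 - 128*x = (x - 4)*(x^4 - 6*x^3 + 32*x) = (x - 4)^2*(x^3 - 2*x^2 - 8*x) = (x - 4)^2*(x + 2)*(x^2 - 4*x) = (x - 4)^3*(x + 2)*(x)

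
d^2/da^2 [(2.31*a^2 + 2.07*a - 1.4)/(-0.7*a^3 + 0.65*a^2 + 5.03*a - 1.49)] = (-2.2638*a^6 - 6.0858*a^5 - 34.91796*a^4 + 22.31762*a^3 - 13.54269*a^2 + 6.67383000000001*a + 32.2694)/(0.343*a^9 - 0.9555*a^8 - 6.50685*a^7 + 15.647575*a^6 + 42.688665*a^5 - 78.92592*a^4 - 93.371987*a^3 + 108.765828*a^2 - 33.501309*a + 3.307949)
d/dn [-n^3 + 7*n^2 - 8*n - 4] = -3*n^2 + 14*n - 8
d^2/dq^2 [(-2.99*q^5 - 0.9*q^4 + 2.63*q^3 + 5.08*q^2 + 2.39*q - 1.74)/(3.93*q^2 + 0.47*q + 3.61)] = (-277.081506*q^7 - 116.166084*q^6 - 781.460718*q^5 - 229.99827*q^4 - 822.155238*q^3 - 707.646414*q^2 - 17.083068*q + 172.898982)/(60.698457*q^6 + 21.777309*q^5 + 169.872678*q^4 + 40.112009*q^3 + 156.040806*q^2 + 18.375261*q + 47.045881)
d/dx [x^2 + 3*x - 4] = 2*x + 3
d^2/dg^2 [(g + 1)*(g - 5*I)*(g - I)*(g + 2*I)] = 12*g^2 + g*(6 - 24*I) + 14 - 8*I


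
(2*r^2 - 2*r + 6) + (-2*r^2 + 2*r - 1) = 5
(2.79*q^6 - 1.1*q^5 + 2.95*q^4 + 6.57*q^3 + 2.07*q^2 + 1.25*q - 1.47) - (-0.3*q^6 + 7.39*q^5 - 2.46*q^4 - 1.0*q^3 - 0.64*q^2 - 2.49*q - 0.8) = 3.09*q^6 - 8.49*q^5 + 5.41*q^4 + 7.57*q^3 + 2.71*q^2 + 3.74*q - 0.67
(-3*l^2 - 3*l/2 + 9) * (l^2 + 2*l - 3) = -3*l^4 - 15*l^3/2 + 15*l^2 + 45*l/2 - 27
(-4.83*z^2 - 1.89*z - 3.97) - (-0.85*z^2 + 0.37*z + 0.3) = -3.98*z^2 - 2.26*z - 4.27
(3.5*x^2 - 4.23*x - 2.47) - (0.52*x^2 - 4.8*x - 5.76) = 2.98*x^2 + 0.569999999999999*x + 3.29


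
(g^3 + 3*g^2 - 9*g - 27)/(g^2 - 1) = (g^3 + 3*g^2 - 9*g - 27)/(g^2 - 1)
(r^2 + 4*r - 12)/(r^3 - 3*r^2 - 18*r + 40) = (r + 6)/(r^2 - r - 20)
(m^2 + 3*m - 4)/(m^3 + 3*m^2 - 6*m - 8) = (m - 1)/(m^2 - m - 2)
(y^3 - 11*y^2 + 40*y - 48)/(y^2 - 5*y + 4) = (y^2 - 7*y + 12)/(y - 1)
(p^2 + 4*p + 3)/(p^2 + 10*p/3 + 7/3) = 3*(p + 3)/(3*p + 7)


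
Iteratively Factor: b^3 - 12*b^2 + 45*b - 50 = (b - 2)*(b^2 - 10*b + 25) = (b - 5)*(b - 2)*(b - 5)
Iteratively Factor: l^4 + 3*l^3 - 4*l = (l)*(l^3 + 3*l^2 - 4) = l*(l + 2)*(l^2 + l - 2) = l*(l + 2)^2*(l - 1)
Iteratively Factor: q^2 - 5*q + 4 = (q - 4)*(q - 1)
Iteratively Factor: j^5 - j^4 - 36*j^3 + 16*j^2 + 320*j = (j - 4)*(j^4 + 3*j^3 - 24*j^2 - 80*j) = (j - 5)*(j - 4)*(j^3 + 8*j^2 + 16*j) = (j - 5)*(j - 4)*(j + 4)*(j^2 + 4*j) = (j - 5)*(j - 4)*(j + 4)^2*(j)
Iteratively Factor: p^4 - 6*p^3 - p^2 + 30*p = (p)*(p^3 - 6*p^2 - p + 30) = p*(p - 5)*(p^2 - p - 6) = p*(p - 5)*(p + 2)*(p - 3)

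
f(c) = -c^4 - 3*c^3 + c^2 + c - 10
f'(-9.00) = 2170.00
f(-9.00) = -4312.00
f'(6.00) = -1175.00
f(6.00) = -1912.00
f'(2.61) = -126.21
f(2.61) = -100.32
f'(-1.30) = -8.02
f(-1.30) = -5.88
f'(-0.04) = 0.91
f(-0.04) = -10.04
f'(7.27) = -1997.10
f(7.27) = -3896.03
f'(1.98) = -61.37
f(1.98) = -42.76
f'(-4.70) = 208.08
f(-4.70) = -169.11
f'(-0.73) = -3.70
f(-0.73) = -9.31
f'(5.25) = -815.38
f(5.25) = -1170.99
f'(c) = -4*c^3 - 9*c^2 + 2*c + 1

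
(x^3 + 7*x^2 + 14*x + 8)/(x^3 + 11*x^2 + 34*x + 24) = (x + 2)/(x + 6)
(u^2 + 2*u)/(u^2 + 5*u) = (u + 2)/(u + 5)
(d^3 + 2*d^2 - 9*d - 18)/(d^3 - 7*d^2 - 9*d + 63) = (d + 2)/(d - 7)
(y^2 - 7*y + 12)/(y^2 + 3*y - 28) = (y - 3)/(y + 7)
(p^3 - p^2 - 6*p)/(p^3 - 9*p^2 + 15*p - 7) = p*(p^2 - p - 6)/(p^3 - 9*p^2 + 15*p - 7)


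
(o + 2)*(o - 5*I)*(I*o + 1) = I*o^3 + 6*o^2 + 2*I*o^2 + 12*o - 5*I*o - 10*I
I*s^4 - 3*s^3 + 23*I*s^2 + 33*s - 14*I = (s - 2*I)*(s - I)*(s + 7*I)*(I*s + 1)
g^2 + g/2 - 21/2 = (g - 3)*(g + 7/2)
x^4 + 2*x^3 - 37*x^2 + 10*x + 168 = (x - 4)*(x - 3)*(x + 2)*(x + 7)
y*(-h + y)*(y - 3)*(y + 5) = -h*y^3 - 2*h*y^2 + 15*h*y + y^4 + 2*y^3 - 15*y^2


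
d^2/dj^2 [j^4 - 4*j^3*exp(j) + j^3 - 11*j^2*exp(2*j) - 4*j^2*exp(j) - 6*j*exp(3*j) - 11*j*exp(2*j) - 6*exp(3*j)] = -4*j^3*exp(j) - 44*j^2*exp(2*j) - 28*j^2*exp(j) + 12*j^2 - 54*j*exp(3*j) - 132*j*exp(2*j) - 40*j*exp(j) + 6*j - 90*exp(3*j) - 66*exp(2*j) - 8*exp(j)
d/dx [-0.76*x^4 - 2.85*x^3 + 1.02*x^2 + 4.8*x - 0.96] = -3.04*x^3 - 8.55*x^2 + 2.04*x + 4.8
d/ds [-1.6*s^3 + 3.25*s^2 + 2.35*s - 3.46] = -4.8*s^2 + 6.5*s + 2.35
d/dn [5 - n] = -1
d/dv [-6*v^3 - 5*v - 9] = -18*v^2 - 5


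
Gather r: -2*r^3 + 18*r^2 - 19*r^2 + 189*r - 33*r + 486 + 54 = -2*r^3 - r^2 + 156*r + 540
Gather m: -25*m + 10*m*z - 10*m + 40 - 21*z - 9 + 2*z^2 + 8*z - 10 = m*(10*z - 35) + 2*z^2 - 13*z + 21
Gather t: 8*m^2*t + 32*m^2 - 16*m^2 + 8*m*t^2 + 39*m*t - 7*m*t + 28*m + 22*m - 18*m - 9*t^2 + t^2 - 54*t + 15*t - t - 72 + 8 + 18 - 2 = 16*m^2 + 32*m + t^2*(8*m - 8) + t*(8*m^2 + 32*m - 40) - 48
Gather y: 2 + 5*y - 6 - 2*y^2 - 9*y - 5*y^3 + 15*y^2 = -5*y^3 + 13*y^2 - 4*y - 4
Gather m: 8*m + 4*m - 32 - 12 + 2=12*m - 42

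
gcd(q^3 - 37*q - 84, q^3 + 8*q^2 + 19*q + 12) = q^2 + 7*q + 12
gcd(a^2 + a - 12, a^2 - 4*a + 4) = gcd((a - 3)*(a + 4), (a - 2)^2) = 1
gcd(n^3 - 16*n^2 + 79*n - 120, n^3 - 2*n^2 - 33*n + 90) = n^2 - 8*n + 15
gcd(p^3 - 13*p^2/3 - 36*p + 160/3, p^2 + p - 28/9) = p - 4/3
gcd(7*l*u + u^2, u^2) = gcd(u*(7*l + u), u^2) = u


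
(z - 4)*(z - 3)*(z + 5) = z^3 - 2*z^2 - 23*z + 60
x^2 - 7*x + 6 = (x - 6)*(x - 1)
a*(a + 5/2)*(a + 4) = a^3 + 13*a^2/2 + 10*a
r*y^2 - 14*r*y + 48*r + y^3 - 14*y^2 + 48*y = (r + y)*(y - 8)*(y - 6)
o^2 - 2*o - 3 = (o - 3)*(o + 1)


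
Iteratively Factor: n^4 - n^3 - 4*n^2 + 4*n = (n - 2)*(n^3 + n^2 - 2*n) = n*(n - 2)*(n^2 + n - 2) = n*(n - 2)*(n - 1)*(n + 2)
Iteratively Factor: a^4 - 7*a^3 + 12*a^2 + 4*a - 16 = (a - 2)*(a^3 - 5*a^2 + 2*a + 8) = (a - 4)*(a - 2)*(a^2 - a - 2) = (a - 4)*(a - 2)*(a + 1)*(a - 2)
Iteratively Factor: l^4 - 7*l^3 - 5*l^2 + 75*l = (l)*(l^3 - 7*l^2 - 5*l + 75) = l*(l - 5)*(l^2 - 2*l - 15) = l*(l - 5)*(l + 3)*(l - 5)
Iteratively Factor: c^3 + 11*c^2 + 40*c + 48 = (c + 4)*(c^2 + 7*c + 12) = (c + 4)^2*(c + 3)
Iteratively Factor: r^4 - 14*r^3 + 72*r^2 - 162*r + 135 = (r - 3)*(r^3 - 11*r^2 + 39*r - 45) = (r - 3)^2*(r^2 - 8*r + 15) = (r - 3)^3*(r - 5)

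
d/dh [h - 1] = 1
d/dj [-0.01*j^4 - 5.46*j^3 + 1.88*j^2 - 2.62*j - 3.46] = -0.04*j^3 - 16.38*j^2 + 3.76*j - 2.62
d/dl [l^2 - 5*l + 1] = 2*l - 5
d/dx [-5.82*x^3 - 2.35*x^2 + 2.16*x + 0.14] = -17.46*x^2 - 4.7*x + 2.16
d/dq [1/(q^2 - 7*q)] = (7 - 2*q)/(q^2*(q - 7)^2)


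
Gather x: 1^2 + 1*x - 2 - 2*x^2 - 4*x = -2*x^2 - 3*x - 1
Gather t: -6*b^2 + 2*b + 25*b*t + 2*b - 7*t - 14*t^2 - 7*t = -6*b^2 + 4*b - 14*t^2 + t*(25*b - 14)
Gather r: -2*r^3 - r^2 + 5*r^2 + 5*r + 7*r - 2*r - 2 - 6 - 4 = -2*r^3 + 4*r^2 + 10*r - 12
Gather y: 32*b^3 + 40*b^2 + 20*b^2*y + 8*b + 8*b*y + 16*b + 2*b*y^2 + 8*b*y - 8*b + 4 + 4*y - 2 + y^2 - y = 32*b^3 + 40*b^2 + 16*b + y^2*(2*b + 1) + y*(20*b^2 + 16*b + 3) + 2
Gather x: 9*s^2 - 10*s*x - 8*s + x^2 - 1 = 9*s^2 - 10*s*x - 8*s + x^2 - 1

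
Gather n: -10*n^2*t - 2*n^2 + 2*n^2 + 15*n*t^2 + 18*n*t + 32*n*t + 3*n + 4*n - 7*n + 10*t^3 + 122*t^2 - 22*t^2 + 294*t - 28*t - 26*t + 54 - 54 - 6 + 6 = -10*n^2*t + n*(15*t^2 + 50*t) + 10*t^3 + 100*t^2 + 240*t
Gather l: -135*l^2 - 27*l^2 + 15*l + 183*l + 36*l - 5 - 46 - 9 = -162*l^2 + 234*l - 60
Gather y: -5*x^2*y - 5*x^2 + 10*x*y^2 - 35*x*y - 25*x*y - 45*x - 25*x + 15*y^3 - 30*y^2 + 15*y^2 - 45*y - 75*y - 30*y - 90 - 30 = -5*x^2 - 70*x + 15*y^3 + y^2*(10*x - 15) + y*(-5*x^2 - 60*x - 150) - 120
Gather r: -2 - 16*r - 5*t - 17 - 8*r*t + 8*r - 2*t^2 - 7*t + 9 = r*(-8*t - 8) - 2*t^2 - 12*t - 10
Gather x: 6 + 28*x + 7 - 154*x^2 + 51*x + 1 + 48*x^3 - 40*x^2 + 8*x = 48*x^3 - 194*x^2 + 87*x + 14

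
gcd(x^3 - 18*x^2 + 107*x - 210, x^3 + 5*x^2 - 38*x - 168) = x - 6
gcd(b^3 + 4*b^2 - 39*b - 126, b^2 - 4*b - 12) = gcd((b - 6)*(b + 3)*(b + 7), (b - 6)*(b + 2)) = b - 6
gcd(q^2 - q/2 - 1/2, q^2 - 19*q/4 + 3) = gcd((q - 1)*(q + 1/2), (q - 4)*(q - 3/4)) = 1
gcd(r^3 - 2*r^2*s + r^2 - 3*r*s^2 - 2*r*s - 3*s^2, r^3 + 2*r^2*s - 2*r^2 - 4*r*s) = 1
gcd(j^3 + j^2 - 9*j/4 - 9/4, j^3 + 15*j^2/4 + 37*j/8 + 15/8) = j^2 + 5*j/2 + 3/2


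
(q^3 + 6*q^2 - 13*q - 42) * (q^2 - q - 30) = q^5 + 5*q^4 - 49*q^3 - 209*q^2 + 432*q + 1260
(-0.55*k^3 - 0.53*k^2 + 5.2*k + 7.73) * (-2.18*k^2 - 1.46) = 1.199*k^5 + 1.1554*k^4 - 10.533*k^3 - 16.0776*k^2 - 7.592*k - 11.2858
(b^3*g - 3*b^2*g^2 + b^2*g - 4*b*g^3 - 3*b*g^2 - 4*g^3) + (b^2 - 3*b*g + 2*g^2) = b^3*g - 3*b^2*g^2 + b^2*g + b^2 - 4*b*g^3 - 3*b*g^2 - 3*b*g - 4*g^3 + 2*g^2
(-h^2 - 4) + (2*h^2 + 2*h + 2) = h^2 + 2*h - 2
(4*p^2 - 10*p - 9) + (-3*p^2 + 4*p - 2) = p^2 - 6*p - 11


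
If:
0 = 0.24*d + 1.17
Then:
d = -4.88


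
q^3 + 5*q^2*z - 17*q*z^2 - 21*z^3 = (q - 3*z)*(q + z)*(q + 7*z)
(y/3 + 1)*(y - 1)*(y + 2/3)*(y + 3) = y^4/3 + 17*y^3/9 + 19*y^2/9 - 7*y/3 - 2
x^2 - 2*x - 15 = (x - 5)*(x + 3)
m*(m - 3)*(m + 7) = m^3 + 4*m^2 - 21*m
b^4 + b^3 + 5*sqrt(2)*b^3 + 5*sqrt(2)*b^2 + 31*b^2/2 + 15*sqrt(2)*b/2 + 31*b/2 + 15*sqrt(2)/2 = (b + 1)*(b + sqrt(2))*(b + 3*sqrt(2)/2)*(b + 5*sqrt(2)/2)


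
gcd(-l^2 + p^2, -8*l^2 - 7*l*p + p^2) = l + p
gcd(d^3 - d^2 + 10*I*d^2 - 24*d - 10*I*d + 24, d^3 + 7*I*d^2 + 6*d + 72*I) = d^2 + 10*I*d - 24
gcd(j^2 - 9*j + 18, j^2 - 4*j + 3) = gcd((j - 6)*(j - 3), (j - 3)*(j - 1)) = j - 3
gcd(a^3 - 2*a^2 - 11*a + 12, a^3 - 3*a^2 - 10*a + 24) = a^2 - a - 12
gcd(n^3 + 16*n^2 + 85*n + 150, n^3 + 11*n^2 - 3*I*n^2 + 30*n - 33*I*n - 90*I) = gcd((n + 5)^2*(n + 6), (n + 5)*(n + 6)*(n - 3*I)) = n^2 + 11*n + 30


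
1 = 1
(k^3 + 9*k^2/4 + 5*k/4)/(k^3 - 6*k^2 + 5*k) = (4*k^2 + 9*k + 5)/(4*(k^2 - 6*k + 5))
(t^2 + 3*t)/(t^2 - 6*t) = (t + 3)/(t - 6)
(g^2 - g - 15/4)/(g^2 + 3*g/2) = (g - 5/2)/g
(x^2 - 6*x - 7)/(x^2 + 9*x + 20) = (x^2 - 6*x - 7)/(x^2 + 9*x + 20)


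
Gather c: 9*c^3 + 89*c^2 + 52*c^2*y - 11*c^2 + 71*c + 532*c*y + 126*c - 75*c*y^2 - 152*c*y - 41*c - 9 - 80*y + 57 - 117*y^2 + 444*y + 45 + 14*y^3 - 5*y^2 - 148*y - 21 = 9*c^3 + c^2*(52*y + 78) + c*(-75*y^2 + 380*y + 156) + 14*y^3 - 122*y^2 + 216*y + 72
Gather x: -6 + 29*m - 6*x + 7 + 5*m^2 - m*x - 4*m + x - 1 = 5*m^2 + 25*m + x*(-m - 5)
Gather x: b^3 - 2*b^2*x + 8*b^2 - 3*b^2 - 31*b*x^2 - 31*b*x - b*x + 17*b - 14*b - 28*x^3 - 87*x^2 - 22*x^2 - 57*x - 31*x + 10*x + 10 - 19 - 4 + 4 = b^3 + 5*b^2 + 3*b - 28*x^3 + x^2*(-31*b - 109) + x*(-2*b^2 - 32*b - 78) - 9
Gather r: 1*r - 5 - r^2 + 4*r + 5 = -r^2 + 5*r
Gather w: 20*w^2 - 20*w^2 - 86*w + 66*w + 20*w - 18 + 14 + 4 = 0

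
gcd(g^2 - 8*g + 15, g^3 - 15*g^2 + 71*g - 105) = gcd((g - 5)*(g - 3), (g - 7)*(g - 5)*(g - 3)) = g^2 - 8*g + 15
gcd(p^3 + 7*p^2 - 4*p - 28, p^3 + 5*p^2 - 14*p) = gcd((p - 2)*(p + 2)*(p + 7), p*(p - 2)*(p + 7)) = p^2 + 5*p - 14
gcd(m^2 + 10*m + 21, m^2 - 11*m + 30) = 1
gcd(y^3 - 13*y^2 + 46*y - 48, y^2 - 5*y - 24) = y - 8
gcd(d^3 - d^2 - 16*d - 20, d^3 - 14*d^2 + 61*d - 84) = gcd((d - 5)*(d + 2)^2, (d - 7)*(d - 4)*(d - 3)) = 1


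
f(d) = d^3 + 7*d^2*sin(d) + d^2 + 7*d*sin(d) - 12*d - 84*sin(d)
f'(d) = 7*d^2*cos(d) + 3*d^2 + 14*d*sin(d) + 7*d*cos(d) + 2*d + 7*sin(d) - 84*cos(d) - 12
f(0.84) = -63.28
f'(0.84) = -43.08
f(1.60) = -67.40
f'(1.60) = 29.87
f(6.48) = 286.25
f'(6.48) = 396.40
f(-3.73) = -0.28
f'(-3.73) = 7.76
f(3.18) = 3.76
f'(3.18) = 13.68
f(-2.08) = 79.90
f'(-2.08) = 49.42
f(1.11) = -71.27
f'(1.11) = -15.96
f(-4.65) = 11.62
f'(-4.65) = -16.59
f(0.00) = 0.00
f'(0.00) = -96.00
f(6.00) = 121.32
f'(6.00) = 284.21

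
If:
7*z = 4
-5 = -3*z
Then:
No Solution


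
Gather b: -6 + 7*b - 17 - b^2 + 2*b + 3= -b^2 + 9*b - 20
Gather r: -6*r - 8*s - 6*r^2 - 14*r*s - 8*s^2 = -6*r^2 + r*(-14*s - 6) - 8*s^2 - 8*s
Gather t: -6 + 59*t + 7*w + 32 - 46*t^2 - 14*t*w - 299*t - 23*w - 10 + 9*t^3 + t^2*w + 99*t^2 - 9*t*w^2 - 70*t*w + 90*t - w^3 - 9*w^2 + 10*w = 9*t^3 + t^2*(w + 53) + t*(-9*w^2 - 84*w - 150) - w^3 - 9*w^2 - 6*w + 16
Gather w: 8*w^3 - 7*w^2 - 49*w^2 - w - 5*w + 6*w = 8*w^3 - 56*w^2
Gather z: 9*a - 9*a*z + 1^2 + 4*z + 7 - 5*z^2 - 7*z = 9*a - 5*z^2 + z*(-9*a - 3) + 8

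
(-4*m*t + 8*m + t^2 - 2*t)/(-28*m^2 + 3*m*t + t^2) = (t - 2)/(7*m + t)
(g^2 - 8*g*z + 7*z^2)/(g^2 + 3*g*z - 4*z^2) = (g - 7*z)/(g + 4*z)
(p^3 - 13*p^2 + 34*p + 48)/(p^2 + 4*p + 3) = (p^2 - 14*p + 48)/(p + 3)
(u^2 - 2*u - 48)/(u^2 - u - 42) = (u - 8)/(u - 7)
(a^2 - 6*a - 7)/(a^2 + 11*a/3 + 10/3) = 3*(a^2 - 6*a - 7)/(3*a^2 + 11*a + 10)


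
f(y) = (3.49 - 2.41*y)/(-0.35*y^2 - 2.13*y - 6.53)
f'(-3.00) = 0.76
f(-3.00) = -3.26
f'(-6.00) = -0.54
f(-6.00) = -2.83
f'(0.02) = 0.54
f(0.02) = -0.52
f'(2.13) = 0.15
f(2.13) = 0.13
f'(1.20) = 0.27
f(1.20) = -0.06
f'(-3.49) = 0.39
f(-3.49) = -3.54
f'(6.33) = 0.00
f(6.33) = 0.35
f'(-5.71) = -0.55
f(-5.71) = -2.99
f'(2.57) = 0.12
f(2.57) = 0.19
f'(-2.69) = 0.94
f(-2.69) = -2.99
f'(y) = (3.49 - 2.41*y)*(0.7*y + 2.13)/(-0.35*y^2 - 2.13*y - 6.53)^2 - 2.41/(-0.35*y^2 - 2.13*y - 6.53) = (-0.8435*y^2 + 2.443*y + 23.171)/(0.1225*y^4 + 1.491*y^3 + 9.1079*y^2 + 27.8178*y + 42.6409)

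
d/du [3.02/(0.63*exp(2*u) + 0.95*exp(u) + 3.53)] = (-3.8052*exp(u) - 2.869)*exp(u)/(0.63*exp(2*u) + 0.95*exp(u) + 3.53)^2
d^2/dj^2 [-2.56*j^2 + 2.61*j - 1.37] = -5.12000000000000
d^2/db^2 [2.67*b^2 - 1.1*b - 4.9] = 5.34000000000000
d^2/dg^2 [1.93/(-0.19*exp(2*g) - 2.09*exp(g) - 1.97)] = (-1.93*(0.38*exp(g) + 2.09)*(0.76*exp(g) + 4.18)*exp(g) + (1.4668*exp(g) + 4.0337)*(0.19*exp(2*g) + 2.09*exp(g) + 1.97))*exp(g)/(0.19*exp(2*g) + 2.09*exp(g) + 1.97)^3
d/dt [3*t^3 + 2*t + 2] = 9*t^2 + 2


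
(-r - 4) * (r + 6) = -r^2 - 10*r - 24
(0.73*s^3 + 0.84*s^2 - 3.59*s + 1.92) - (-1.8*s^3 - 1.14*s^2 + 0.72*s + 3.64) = 2.53*s^3 + 1.98*s^2 - 4.31*s - 1.72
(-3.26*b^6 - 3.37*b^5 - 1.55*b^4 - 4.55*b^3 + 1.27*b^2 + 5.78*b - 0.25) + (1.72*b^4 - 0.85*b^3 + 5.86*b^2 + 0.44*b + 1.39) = -3.26*b^6 - 3.37*b^5 + 0.17*b^4 - 5.4*b^3 + 7.13*b^2 + 6.22*b + 1.14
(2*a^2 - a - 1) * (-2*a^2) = -4*a^4 + 2*a^3 + 2*a^2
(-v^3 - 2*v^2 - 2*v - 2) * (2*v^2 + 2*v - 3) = -2*v^5 - 6*v^4 - 5*v^3 - 2*v^2 + 2*v + 6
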